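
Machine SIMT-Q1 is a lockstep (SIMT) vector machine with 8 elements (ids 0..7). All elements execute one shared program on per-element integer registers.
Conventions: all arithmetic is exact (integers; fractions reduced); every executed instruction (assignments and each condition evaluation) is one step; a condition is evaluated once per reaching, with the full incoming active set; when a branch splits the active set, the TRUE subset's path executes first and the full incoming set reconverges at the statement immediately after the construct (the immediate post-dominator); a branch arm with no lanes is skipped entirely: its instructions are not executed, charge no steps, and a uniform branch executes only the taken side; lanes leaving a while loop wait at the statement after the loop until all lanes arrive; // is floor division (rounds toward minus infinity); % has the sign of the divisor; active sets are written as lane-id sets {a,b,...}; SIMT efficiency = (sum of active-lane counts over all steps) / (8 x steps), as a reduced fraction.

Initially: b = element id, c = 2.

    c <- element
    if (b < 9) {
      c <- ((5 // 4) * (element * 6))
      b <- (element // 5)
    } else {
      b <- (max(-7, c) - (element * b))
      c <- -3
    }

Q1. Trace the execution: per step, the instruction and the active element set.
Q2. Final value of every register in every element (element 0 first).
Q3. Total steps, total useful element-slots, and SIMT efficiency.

step 0: c <- element                 {0,1,2,3,4,5,6,7}
step 1: eval (b < 9)                 {0,1,2,3,4,5,6,7}
step 2: c <- ((5 // 4) * (element * 6)) {0,1,2,3,4,5,6,7}
step 3: b <- (element // 5)          {0,1,2,3,4,5,6,7}

Answer: 4 steps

b: 0,0,0,0,0,1,1,1
c: 0,6,12,18,24,30,36,42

steps = 4; useful = 32; efficiency = 32/32 = 1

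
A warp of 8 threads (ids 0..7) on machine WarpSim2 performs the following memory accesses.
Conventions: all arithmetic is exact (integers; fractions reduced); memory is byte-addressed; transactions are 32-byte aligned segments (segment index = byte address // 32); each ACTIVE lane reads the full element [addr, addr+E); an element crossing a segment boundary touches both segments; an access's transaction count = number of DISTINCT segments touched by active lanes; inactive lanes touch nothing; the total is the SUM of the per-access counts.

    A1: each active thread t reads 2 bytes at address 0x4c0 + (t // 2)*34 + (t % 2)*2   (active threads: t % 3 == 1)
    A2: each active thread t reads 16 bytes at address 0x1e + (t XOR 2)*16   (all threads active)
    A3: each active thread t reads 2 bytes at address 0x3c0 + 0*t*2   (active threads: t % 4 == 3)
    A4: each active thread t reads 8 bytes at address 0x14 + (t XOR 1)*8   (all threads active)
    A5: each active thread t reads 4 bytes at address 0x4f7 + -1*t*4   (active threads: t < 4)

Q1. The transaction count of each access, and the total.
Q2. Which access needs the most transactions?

A1: 3 transactions
A2: 5 transactions
A3: 1 transaction
A4: 3 transactions
A5: 1 transaction

Answer: 3,5,1,3,1; total 13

Answer: A2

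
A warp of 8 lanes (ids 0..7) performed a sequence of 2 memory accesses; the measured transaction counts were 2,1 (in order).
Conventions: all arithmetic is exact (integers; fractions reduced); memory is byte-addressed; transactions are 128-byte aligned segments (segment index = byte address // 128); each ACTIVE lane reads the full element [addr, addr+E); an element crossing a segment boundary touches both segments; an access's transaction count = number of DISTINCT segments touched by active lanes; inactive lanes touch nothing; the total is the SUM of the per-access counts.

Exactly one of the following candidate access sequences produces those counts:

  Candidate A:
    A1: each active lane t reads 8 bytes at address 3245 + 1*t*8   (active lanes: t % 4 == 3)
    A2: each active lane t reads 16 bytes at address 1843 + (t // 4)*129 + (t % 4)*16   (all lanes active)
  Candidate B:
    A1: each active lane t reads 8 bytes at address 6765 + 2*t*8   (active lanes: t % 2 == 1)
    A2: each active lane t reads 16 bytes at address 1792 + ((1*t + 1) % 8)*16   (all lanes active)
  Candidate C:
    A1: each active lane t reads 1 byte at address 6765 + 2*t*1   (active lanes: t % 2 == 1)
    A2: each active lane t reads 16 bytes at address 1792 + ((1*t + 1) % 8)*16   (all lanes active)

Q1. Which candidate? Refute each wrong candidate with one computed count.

A: A1 gives 1 transaction, not 2
C: A1 gives 1 transaction, not 2
B: all counts match (2,1)

Answer: B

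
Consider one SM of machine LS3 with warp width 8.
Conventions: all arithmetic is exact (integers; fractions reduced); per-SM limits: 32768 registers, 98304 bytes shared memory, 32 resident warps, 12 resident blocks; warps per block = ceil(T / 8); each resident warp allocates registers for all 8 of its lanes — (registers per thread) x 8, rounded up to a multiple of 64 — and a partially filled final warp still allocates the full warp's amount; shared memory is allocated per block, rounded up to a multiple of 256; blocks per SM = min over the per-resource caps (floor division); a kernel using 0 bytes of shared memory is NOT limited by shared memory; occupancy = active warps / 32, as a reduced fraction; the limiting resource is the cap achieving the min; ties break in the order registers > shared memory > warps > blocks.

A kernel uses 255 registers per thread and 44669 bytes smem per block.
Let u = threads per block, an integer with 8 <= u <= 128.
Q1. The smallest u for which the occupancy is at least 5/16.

Answer: u = 33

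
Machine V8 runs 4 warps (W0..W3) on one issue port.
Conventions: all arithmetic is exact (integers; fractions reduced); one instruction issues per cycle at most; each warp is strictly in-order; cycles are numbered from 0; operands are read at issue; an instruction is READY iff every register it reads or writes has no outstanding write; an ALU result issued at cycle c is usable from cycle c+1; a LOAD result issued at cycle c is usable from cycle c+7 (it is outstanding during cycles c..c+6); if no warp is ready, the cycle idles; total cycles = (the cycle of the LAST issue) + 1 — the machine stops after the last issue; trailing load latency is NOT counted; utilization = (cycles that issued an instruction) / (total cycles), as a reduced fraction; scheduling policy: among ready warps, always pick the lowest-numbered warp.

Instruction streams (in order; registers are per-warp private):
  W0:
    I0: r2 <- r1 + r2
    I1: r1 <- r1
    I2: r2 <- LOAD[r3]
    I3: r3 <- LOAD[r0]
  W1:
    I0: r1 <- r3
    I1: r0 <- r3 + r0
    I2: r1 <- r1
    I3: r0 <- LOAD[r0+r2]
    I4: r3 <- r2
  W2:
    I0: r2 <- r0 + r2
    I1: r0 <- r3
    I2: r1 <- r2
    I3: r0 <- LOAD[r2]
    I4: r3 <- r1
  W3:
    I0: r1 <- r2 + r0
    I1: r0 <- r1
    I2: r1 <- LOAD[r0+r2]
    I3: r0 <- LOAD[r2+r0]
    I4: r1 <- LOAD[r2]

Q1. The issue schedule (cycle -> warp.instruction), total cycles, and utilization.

cycle 0: W0.I0
cycle 1: W0.I1
cycle 2: W0.I2
cycle 3: W0.I3
cycle 4: W1.I0
cycle 5: W1.I1
cycle 6: W1.I2
cycle 7: W1.I3
cycle 8: W1.I4
cycle 9: W2.I0
cycle 10: W2.I1
cycle 11: W2.I2
cycle 12: W2.I3
cycle 13: W2.I4
cycle 14: W3.I0
cycle 15: W3.I1
cycle 16: W3.I2
cycle 17: W3.I3
cycle 18: idle
cycle 19: idle
cycle 20: idle
cycle 21: idle
cycle 22: idle
cycle 23: W3.I4

Answer: 24 cycles, utilization 19/24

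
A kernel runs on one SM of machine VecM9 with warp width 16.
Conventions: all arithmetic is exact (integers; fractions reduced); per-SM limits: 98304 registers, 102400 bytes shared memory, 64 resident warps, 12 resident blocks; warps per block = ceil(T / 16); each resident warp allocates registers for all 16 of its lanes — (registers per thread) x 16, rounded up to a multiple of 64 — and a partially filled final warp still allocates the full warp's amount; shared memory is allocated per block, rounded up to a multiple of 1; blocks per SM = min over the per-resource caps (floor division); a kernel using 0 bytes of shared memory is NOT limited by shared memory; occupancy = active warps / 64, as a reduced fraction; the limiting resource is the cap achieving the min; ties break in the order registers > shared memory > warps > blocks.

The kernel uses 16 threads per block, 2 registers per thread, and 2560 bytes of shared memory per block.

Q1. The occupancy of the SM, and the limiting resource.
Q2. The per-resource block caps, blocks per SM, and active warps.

Answer: occupancy 3/16, limited by blocks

registers: 1536 blocks
shared memory: 40 blocks
warps: 64 blocks
blocks: 12 blocks

Answer: 12 blocks, 12 active warps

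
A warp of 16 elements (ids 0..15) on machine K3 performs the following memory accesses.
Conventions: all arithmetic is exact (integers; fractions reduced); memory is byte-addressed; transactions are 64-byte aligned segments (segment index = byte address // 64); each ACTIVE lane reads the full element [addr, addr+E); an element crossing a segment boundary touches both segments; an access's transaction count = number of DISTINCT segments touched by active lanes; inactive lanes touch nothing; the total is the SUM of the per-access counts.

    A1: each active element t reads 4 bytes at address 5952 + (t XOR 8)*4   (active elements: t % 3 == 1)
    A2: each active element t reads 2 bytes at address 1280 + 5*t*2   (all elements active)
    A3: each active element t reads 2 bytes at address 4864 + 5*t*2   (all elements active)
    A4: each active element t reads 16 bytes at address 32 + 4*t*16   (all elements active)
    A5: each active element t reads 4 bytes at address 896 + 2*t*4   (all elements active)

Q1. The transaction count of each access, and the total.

A1: 1 transaction
A2: 3 transactions
A3: 3 transactions
A4: 16 transactions
A5: 2 transactions

Answer: 1,3,3,16,2; total 25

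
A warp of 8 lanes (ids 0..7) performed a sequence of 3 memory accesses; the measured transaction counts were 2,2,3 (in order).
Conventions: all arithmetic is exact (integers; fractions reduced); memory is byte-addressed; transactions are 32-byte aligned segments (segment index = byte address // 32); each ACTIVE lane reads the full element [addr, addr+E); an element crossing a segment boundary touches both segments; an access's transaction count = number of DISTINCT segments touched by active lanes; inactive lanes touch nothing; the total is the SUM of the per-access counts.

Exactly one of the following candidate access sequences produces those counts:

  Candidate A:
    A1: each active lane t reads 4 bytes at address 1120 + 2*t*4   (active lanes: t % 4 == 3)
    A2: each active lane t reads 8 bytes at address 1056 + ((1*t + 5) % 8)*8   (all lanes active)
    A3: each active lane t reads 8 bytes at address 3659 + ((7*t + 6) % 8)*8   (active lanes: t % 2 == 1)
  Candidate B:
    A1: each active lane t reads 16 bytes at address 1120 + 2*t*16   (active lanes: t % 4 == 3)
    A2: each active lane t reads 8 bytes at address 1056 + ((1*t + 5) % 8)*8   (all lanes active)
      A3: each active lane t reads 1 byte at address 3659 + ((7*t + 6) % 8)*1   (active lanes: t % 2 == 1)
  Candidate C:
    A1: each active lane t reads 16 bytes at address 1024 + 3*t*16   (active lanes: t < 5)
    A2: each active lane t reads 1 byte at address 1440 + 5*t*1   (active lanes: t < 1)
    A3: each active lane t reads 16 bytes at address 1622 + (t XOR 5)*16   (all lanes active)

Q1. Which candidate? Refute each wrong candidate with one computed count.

B: A3 gives 1 transaction, not 3
C: A1 gives 5 transactions, not 2
A: all counts match (2,2,3)

Answer: A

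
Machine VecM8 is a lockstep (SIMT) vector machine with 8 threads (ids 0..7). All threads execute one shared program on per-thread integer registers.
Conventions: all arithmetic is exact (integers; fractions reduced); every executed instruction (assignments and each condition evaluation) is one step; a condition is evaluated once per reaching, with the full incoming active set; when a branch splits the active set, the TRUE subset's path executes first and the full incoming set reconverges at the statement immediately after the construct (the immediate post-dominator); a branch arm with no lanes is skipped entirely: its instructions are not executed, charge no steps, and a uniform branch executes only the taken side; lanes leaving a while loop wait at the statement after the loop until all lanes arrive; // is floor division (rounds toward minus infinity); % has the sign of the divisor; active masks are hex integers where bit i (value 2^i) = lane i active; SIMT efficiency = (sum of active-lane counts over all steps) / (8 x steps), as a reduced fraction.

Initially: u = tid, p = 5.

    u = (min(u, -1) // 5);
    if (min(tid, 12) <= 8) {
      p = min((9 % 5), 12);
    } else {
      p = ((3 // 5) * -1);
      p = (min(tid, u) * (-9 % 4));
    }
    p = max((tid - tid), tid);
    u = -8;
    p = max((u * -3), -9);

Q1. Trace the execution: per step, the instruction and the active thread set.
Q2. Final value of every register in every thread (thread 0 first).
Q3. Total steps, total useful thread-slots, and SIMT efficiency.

step 0: u <- (min(u, -1) // 5)       0xff
step 1: eval (min(tid, 12) <= 8)     0xff
step 2: p <- min((9 % 5), 12)        0xff
step 3: p <- max((tid - tid), tid)   0xff
step 4: u <- -8                      0xff
step 5: p <- max((u * -3), -9)       0xff

Answer: 6 steps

u: -8,-8,-8,-8,-8,-8,-8,-8
p: 24,24,24,24,24,24,24,24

steps = 6; useful = 48; efficiency = 48/48 = 1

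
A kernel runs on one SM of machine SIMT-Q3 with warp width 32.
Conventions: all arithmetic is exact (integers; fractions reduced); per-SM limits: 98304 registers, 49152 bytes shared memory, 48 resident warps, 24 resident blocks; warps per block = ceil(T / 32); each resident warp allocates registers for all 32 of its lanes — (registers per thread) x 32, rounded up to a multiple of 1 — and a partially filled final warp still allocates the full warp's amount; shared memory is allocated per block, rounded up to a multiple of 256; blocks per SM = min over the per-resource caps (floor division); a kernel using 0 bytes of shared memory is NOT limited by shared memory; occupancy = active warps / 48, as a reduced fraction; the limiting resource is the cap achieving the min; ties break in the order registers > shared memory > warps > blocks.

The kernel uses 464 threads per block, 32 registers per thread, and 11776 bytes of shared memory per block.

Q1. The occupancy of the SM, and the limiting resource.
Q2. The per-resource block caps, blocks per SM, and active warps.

Answer: occupancy 15/16, limited by warps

registers: 6 blocks
shared memory: 4 blocks
warps: 3 blocks
blocks: 24 blocks

Answer: 3 blocks, 45 active warps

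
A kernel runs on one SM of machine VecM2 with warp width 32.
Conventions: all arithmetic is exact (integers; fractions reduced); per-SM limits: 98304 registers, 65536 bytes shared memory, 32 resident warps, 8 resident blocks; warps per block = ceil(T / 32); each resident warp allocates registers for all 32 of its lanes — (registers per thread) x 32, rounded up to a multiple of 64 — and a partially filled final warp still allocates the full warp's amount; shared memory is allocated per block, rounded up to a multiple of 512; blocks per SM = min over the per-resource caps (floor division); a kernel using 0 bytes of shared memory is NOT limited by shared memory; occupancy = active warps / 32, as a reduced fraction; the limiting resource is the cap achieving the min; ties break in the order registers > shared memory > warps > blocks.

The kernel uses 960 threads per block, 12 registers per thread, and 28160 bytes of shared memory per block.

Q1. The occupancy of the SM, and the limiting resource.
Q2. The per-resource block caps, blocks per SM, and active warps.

Answer: occupancy 15/16, limited by warps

registers: 8 blocks
shared memory: 2 blocks
warps: 1 block
blocks: 8 blocks

Answer: 1 block, 30 active warps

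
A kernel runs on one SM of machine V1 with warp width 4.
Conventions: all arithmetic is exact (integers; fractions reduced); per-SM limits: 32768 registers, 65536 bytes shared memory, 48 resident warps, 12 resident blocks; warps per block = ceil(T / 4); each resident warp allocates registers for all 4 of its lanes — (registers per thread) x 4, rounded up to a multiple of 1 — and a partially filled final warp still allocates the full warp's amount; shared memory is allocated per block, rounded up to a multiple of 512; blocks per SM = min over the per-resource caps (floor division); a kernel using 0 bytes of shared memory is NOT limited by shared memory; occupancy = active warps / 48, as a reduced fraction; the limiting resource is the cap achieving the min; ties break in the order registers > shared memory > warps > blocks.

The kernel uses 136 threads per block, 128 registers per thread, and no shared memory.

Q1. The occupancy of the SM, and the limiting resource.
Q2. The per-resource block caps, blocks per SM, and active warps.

Answer: occupancy 17/24, limited by registers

registers: 1 block
shared memory: no limit (kernel uses none)
warps: 1 block
blocks: 12 blocks

Answer: 1 block, 34 active warps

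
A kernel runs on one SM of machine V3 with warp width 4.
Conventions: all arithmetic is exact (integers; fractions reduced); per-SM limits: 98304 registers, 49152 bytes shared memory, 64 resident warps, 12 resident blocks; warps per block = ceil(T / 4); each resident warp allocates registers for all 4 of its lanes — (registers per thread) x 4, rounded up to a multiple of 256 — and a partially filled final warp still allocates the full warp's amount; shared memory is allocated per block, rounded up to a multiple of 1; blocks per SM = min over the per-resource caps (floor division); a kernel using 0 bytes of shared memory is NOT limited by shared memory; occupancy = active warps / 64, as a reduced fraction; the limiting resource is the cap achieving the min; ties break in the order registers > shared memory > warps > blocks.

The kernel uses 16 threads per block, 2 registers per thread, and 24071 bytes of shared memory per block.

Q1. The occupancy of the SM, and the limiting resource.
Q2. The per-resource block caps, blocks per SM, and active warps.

Answer: occupancy 1/8, limited by shared memory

registers: 96 blocks
shared memory: 2 blocks
warps: 16 blocks
blocks: 12 blocks

Answer: 2 blocks, 8 active warps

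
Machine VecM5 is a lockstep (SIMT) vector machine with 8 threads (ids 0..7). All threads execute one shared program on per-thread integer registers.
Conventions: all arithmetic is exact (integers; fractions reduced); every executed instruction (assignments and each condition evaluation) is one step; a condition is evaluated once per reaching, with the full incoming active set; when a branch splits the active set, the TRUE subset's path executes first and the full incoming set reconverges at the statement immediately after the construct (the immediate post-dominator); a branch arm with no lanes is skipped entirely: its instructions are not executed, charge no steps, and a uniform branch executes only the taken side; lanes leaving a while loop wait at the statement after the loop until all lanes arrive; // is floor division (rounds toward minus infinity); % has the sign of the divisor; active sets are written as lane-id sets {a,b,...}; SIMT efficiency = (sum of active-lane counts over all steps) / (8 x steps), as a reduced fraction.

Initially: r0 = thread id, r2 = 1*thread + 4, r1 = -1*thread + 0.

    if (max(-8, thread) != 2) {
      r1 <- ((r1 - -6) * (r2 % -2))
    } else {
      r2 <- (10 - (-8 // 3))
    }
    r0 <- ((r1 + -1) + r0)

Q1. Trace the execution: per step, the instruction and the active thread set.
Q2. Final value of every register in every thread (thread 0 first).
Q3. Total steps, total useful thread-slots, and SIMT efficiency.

step 0: eval (max(-8, thread) != 2)  {0,1,2,3,4,5,6,7}
step 1: r1 <- ((r1 - -6) * (r2 % -2)) {0,1,3,4,5,6,7}
step 2: r2 <- (10 - (-8 // 3))       {2}
step 3: r0 <- ((r1 + -1) + r0)       {0,1,2,3,4,5,6,7}

Answer: 4 steps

r0: -1,-5,-1,-1,3,3,5,7
r2: 4,5,13,7,8,9,10,11
r1: 0,-5,-2,-3,0,-1,0,1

steps = 4; useful = 24; efficiency = 24/32 = 3/4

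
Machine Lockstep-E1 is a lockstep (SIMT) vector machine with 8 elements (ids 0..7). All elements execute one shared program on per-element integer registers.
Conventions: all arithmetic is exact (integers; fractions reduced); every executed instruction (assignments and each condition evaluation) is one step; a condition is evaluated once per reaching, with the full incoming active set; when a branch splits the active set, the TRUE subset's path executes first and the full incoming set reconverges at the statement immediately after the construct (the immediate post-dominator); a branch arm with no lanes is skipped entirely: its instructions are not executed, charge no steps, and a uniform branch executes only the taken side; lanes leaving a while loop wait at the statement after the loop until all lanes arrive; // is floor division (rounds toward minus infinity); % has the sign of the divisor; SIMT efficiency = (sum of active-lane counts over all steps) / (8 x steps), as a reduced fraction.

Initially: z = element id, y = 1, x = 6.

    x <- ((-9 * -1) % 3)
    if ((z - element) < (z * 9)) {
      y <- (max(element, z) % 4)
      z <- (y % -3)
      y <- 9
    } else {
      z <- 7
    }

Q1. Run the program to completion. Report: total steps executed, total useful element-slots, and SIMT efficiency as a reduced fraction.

Answer: 6 steps, 38 useful, 19/24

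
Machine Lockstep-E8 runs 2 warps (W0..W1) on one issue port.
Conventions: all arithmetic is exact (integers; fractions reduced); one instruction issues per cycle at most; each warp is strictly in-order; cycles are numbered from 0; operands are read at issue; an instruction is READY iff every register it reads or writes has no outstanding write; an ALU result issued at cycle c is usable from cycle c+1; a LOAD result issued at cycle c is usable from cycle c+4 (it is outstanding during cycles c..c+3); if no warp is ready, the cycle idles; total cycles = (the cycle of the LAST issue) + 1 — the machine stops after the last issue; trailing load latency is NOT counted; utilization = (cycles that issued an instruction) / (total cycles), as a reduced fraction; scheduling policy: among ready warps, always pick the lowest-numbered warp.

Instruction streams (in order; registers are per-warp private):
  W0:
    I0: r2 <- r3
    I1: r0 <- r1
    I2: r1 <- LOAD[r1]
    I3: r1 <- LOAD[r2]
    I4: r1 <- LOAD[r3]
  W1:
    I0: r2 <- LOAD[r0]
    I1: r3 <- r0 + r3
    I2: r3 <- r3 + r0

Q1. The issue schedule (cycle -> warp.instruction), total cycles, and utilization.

cycle 0: W0.I0
cycle 1: W0.I1
cycle 2: W0.I2
cycle 3: W1.I0
cycle 4: W1.I1
cycle 5: W1.I2
cycle 6: W0.I3
cycle 7: idle
cycle 8: idle
cycle 9: idle
cycle 10: W0.I4

Answer: 11 cycles, utilization 8/11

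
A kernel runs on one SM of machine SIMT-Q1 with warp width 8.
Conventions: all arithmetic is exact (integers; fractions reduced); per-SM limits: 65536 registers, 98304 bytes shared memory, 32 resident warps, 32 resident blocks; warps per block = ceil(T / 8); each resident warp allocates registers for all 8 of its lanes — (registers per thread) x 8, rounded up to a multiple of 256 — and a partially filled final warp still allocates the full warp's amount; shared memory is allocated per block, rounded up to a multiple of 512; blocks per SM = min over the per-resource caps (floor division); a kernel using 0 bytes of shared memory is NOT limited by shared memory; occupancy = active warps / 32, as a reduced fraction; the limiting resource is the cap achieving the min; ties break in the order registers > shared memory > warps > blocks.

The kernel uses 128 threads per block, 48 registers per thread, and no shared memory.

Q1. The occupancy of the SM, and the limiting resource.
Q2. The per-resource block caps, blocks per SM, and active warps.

Answer: occupancy 1, limited by warps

registers: 8 blocks
shared memory: no limit (kernel uses none)
warps: 2 blocks
blocks: 32 blocks

Answer: 2 blocks, 32 active warps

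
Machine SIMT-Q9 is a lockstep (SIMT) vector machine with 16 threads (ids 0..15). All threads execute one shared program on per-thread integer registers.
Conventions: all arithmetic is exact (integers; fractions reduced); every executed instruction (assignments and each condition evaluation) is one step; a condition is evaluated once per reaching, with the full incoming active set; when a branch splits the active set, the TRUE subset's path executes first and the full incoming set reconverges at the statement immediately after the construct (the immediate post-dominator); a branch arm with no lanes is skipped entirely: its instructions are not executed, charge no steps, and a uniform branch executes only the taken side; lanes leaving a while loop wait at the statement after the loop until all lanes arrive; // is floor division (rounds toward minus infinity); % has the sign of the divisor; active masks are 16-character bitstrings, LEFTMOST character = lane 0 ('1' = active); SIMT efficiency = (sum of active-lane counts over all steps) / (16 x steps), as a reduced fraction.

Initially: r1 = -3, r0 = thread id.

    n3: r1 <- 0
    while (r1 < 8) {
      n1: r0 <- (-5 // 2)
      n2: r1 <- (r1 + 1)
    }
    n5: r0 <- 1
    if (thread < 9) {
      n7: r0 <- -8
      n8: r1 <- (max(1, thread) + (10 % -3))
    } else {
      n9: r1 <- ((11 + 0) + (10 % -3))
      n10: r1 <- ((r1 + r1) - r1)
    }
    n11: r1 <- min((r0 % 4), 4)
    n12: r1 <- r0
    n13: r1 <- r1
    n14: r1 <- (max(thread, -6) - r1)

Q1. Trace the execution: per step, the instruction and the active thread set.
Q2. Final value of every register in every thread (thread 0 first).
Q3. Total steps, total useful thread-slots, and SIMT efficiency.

step 0: r1 <- 0                      1111111111111111
step 1: eval (r1 < 8)                1111111111111111
step 2: r0 <- (-5 // 2)              1111111111111111
step 3: r1 <- (r1 + 1)               1111111111111111
step 4: eval (r1 < 8)                1111111111111111
step 5: r0 <- (-5 // 2)              1111111111111111
step 6: r1 <- (r1 + 1)               1111111111111111
step 7: eval (r1 < 8)                1111111111111111
step 8: r0 <- (-5 // 2)              1111111111111111
step 9: r1 <- (r1 + 1)               1111111111111111
step 10: eval (r1 < 8)                1111111111111111
step 11: r0 <- (-5 // 2)              1111111111111111
step 12: r1 <- (r1 + 1)               1111111111111111
step 13: eval (r1 < 8)                1111111111111111
step 14: r0 <- (-5 // 2)              1111111111111111
step 15: r1 <- (r1 + 1)               1111111111111111
step 16: eval (r1 < 8)                1111111111111111
step 17: r0 <- (-5 // 2)              1111111111111111
step 18: r1 <- (r1 + 1)               1111111111111111
step 19: eval (r1 < 8)                1111111111111111
step 20: r0 <- (-5 // 2)              1111111111111111
step 21: r1 <- (r1 + 1)               1111111111111111
step 22: eval (r1 < 8)                1111111111111111
step 23: r0 <- (-5 // 2)              1111111111111111
step 24: r1 <- (r1 + 1)               1111111111111111
step 25: eval (r1 < 8)                1111111111111111
step 26: r0 <- 1                      1111111111111111
step 27: eval (thread < 9)            1111111111111111
step 28: r0 <- -8                     1111111110000000
step 29: r1 <- (max(1, thread) + (10 % -3)) 1111111110000000
step 30: r1 <- ((11 + 0) + (10 % -3)) 0000000001111111
step 31: r1 <- ((r1 + r1) - r1)       0000000001111111
step 32: r1 <- min((r0 % 4), 4)       1111111111111111
step 33: r1 <- r0                     1111111111111111
step 34: r1 <- r1                     1111111111111111
step 35: r1 <- (max(thread, -6) - r1) 1111111111111111

Answer: 36 steps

r1: 8,9,10,11,12,13,14,15,16,8,9,10,11,12,13,14
r0: -8,-8,-8,-8,-8,-8,-8,-8,-8,1,1,1,1,1,1,1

steps = 36; useful = 544; efficiency = 544/576 = 17/18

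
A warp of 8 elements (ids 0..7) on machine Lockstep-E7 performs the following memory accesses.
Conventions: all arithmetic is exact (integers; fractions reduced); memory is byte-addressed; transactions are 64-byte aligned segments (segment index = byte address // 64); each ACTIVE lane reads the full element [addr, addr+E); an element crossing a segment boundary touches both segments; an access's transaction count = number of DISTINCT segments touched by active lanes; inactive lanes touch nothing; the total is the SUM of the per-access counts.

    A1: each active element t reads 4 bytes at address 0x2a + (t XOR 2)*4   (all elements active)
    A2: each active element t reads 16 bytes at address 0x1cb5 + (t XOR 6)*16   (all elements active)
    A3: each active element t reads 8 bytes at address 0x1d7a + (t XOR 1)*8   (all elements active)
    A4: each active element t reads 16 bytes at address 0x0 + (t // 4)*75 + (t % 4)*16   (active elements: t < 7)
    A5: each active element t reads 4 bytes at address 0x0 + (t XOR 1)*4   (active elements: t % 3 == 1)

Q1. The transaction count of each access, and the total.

A1: 2 transactions
A2: 3 transactions
A3: 2 transactions
A4: 2 transactions
A5: 1 transaction

Answer: 2,3,2,2,1; total 10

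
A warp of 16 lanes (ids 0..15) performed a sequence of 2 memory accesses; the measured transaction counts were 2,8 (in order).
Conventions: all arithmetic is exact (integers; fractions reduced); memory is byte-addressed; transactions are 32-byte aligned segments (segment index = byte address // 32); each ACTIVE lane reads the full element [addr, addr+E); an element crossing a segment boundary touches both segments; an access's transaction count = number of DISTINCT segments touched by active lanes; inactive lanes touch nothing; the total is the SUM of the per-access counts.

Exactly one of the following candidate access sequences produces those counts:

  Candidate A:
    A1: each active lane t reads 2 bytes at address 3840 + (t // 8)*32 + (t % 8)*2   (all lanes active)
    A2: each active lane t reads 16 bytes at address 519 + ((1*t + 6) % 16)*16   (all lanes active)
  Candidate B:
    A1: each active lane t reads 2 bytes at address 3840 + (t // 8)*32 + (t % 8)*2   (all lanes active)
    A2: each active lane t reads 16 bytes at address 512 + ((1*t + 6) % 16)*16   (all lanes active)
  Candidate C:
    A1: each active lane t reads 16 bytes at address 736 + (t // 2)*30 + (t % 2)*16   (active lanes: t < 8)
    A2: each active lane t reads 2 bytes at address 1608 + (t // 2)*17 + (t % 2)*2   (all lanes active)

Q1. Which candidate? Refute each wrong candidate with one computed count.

A: A2 gives 9 transactions, not 8
C: A1 gives 4 transactions, not 2
B: all counts match (2,8)

Answer: B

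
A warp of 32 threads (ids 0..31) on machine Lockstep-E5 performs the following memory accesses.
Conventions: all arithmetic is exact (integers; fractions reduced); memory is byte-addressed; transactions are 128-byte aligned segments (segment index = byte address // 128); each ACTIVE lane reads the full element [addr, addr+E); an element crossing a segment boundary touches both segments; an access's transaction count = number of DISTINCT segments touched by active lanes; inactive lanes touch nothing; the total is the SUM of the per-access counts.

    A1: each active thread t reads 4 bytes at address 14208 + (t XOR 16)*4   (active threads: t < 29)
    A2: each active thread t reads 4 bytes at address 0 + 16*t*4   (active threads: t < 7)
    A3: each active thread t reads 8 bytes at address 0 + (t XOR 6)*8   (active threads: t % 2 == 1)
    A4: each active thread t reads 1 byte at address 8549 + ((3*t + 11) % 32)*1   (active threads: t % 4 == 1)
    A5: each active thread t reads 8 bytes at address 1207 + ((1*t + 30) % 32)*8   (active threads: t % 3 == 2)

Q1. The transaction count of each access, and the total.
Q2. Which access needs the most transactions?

A1: 1 transaction
A2: 4 transactions
A3: 2 transactions
A4: 2 transactions
A5: 3 transactions

Answer: 1,4,2,2,3; total 12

Answer: A2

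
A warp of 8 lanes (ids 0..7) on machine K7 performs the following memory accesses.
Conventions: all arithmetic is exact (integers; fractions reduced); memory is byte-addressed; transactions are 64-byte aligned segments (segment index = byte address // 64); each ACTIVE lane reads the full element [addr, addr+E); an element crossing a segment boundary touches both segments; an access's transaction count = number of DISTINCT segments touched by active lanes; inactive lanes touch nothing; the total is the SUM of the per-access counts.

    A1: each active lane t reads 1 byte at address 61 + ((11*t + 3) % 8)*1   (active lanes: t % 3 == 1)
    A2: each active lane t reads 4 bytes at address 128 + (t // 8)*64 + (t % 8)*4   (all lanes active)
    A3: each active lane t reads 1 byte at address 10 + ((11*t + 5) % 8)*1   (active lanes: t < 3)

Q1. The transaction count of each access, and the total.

A1: 2 transactions
A2: 1 transaction
A3: 1 transaction

Answer: 2,1,1; total 4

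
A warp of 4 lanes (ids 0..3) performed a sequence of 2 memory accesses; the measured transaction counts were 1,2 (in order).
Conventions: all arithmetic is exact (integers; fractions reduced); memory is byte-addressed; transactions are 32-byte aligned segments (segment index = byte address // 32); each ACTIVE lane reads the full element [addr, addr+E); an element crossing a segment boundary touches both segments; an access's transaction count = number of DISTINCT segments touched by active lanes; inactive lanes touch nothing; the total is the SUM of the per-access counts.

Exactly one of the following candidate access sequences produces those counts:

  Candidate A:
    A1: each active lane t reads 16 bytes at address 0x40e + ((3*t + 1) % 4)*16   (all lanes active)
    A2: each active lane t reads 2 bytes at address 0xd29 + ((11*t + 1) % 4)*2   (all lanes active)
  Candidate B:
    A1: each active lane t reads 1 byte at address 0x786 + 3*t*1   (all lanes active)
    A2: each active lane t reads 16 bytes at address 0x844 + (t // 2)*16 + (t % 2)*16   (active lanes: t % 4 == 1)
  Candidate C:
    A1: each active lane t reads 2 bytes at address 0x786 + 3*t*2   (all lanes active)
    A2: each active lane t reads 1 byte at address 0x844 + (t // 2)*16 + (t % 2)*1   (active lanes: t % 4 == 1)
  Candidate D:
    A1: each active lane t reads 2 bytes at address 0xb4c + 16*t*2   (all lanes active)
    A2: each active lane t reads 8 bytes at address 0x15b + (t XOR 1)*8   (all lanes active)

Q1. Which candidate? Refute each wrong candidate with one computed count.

A: A1 gives 3 transactions, not 1
C: A2 gives 1 transaction, not 2
D: A1 gives 4 transactions, not 1
B: all counts match (1,2)

Answer: B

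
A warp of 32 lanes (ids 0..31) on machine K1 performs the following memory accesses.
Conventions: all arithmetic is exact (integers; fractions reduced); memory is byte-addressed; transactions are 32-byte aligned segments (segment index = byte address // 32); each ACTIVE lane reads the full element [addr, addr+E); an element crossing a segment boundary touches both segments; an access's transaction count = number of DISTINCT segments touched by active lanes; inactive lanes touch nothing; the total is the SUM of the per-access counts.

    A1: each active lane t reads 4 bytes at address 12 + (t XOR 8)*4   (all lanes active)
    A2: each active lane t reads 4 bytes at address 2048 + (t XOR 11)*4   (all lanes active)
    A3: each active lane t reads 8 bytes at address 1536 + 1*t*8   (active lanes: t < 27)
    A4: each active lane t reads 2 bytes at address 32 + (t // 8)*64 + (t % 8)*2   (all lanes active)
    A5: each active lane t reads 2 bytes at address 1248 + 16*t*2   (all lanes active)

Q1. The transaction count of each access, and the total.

A1: 5 transactions
A2: 4 transactions
A3: 7 transactions
A4: 4 transactions
A5: 32 transactions

Answer: 5,4,7,4,32; total 52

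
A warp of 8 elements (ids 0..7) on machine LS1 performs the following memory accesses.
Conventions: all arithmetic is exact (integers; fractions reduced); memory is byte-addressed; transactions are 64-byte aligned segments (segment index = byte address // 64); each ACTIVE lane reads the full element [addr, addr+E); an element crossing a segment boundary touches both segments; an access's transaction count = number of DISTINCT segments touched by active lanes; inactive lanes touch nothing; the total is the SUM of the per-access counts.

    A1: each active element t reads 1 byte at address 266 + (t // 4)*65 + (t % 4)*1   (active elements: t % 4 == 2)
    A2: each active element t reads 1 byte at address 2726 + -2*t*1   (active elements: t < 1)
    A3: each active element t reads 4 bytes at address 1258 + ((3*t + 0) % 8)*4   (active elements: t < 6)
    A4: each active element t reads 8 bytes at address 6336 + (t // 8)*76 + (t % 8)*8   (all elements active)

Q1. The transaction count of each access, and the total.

A1: 2 transactions
A2: 1 transaction
A3: 2 transactions
A4: 1 transaction

Answer: 2,1,2,1; total 6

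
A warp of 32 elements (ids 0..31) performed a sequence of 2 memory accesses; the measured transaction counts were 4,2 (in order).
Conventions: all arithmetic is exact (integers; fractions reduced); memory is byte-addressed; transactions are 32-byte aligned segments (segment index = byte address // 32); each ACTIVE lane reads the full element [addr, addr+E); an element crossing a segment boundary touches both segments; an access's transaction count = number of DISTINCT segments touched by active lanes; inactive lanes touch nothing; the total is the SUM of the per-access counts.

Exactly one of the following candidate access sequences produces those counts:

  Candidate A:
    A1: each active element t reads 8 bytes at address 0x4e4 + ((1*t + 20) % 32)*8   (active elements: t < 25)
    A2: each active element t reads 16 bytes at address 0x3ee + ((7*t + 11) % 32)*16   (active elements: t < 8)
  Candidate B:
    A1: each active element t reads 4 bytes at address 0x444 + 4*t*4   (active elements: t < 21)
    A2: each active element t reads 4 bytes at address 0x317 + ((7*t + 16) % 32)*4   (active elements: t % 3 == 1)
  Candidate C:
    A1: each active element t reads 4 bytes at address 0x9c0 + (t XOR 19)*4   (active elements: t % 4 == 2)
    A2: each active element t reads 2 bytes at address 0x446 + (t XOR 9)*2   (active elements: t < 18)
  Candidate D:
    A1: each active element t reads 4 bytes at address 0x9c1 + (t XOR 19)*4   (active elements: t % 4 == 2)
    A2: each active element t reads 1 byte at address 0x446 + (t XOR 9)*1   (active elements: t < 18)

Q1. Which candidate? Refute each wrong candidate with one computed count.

A: A1 gives 8 transactions, not 4
B: A1 gives 11 transactions, not 4
D: A2 gives 1 transaction, not 2
C: all counts match (4,2)

Answer: C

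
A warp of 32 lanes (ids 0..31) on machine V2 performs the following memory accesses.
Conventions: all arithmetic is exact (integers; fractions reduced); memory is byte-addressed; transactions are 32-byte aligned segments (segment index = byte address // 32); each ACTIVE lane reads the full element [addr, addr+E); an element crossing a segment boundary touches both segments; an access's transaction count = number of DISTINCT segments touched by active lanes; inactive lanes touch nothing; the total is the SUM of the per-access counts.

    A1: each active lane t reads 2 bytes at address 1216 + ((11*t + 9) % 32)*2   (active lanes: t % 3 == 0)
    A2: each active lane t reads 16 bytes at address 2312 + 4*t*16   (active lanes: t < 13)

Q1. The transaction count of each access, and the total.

A1: 2 transactions
A2: 13 transactions

Answer: 2,13; total 15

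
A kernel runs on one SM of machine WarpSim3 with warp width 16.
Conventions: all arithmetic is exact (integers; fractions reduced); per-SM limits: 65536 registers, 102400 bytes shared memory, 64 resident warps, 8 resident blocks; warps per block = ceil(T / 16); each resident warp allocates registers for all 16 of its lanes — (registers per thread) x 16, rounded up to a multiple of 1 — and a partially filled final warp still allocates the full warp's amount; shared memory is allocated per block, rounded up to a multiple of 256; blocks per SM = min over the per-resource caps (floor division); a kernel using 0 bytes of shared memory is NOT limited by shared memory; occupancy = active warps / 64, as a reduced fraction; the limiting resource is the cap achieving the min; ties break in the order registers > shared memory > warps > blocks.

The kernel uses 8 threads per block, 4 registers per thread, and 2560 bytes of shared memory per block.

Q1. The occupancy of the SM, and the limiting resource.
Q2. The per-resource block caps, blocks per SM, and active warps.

Answer: occupancy 1/8, limited by blocks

registers: 1024 blocks
shared memory: 40 blocks
warps: 64 blocks
blocks: 8 blocks

Answer: 8 blocks, 8 active warps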